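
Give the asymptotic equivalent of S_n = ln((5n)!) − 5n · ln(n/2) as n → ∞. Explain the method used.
S_n ~ 5n · (ln 10 − 1) + O(ln n)

Stirling: ln((5n)!) = 5n ln(5n) − 5n + O(ln n).
  S_n = 5n ln(5n) − 5n − 5n ln(n/2) + O(ln n)
      = 5n ln(5n) − 5n ln n + 5n ln 2 − 5n + O(ln n)
      = 5n ln 5 + 5n ln 2 − 5n + O(ln n)
      = 5n (ln 10 − 1) + O(ln n).
Numerically ln(10) − 1 ≈ 1.3026.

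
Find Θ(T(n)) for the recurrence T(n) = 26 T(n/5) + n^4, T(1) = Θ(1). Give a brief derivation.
T(n) = Θ(n^4)

log_5 26 ≈ 2.024. f(n) = n^4 dominates n^(log_5 26) since 4 > 2.024, and the regularity condition a·f(n/b) = 26·(n/5)^4 = (26/625)·n^4 ≤ c·f(n) holds with c = 26/625 ≈ 0.0416 < 1. So this is Case 3: T(n) = Θ(f(n)) = Θ(n^4).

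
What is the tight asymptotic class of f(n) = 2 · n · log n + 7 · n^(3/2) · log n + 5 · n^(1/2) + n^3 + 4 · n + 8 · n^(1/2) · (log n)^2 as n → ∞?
f(n) ∈ Θ(n^3)

Compare the terms by growth order. For large n, n^a · (log n)^b dominates n^a' · (log n)^b' iff a > a', or (a = a' and b > b'). Ranking the 6 terms shows the dominant one is n^3. Hence f(n) ∈ Θ(n^3).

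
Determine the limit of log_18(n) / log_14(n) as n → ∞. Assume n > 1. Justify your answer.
lim = ln(14) / ln(18) = log_18(14)

Change of base: log_18(n) = ln n / ln 18 and log_14(n) = ln n / ln 14. The ratio is (ln n / ln 18) · (ln 14 / ln n) = ln 14 / ln 18, a constant independent of n. So the limit is ln 14 / ln 18 = log_18(14).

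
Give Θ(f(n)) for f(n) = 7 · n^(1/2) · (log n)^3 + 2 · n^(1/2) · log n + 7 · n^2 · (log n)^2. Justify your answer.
f(n) ∈ Θ(n^2 · (log n)^2)

Compare the terms by growth order. For large n, n^a · (log n)^b dominates n^a' · (log n)^b' iff a > a', or (a = a' and b > b'). Ranking the 3 terms shows the dominant one is 7 · n^2 · (log n)^2. Hence f(n) ∈ Θ(n^2 · (log n)^2).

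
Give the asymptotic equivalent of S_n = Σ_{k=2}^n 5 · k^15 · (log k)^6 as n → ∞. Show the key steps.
S_n ~ 5 · n^16 · (log n)^6 / 16

By integral comparison, S_n = ∫_1^n 5 · x^15 · (log x)^6 dx + O(n^15 · (log n)^6). For the integral, the leading term of ∫_1^n x^15 (log x)^6 dx is n^16/16 · (log n)^6 (by repeated integration by parts; each step lowers the log-exponent and produces a relatively O(1/log n) correction). Hence S_n ~ 5 · n^16 · (log n)^6 / 16.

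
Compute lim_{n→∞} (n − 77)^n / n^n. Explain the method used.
lim = e^(−77)

Rewrite as (1 − 77/n)^(n). By the standard limit (1 + x/n)^n → e^x, we have (1 − 77/n)^n → e^(−77), and raising to the 1st power gives e^(−77).
More precisely, ln[(1 − 77/n)^(n)] = n · ln(1 − 77/n) = n · (-77/n + O(1/n^2)) = -77 + O(1/n) → -77.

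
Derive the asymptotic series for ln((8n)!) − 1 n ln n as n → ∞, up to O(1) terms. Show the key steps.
ln((8n)!) − 1 n ln n = 7 n ln n + 8(ln 8 − 1) n + (1/2) ln(2π·8n) + O(1/n)

Stirling: ln((8n)!) = 8n ln(8n) − 8n + (1/2) ln(2π·8n) + O(1/n).
Expand 8n ln(8n) = 8n (ln n + ln 8) = 8n ln n + 8n ln 8.
Subtract 1n ln n: leading term is (8 − 1) n ln n = 7 n ln n. The next term is 8n ln 8 − 8n = 8(ln 8 − 1) n. Then the (1/2) ln(2π·8n) correction.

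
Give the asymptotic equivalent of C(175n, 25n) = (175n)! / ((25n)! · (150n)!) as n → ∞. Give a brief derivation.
C(175n, 25n) ~ (823543/46656)^(25n) · sqrt(7/(12π·25n))

Write N = 25n. Apply Stirling to each factorial:
  (7N)! ~ sqrt(2π·7N) · (7N/e)^(7N),
  N! ~ sqrt(2π N) · (N/e)^N,
  (6N)! ~ sqrt(2π·6N) · (6N/e)^(6N).
The exponential factors combine to (7N)^(7N) / (N^N · (6N)^(6N)) = 7^(7N)/6^(6N) = (7^7/6^6)^N = (823543/46656)^N.
The square-root prefactors combine to sqrt(2π·7N) / (sqrt(2π N)·sqrt(2π·6N)) = sqrt(7 / (2π·6·N)) = sqrt(7/(12π·25n)).
Substituting N = 25n: C(175n, 25n) ~ (823543/46656)^(25n) · sqrt(7/(12π·25n)).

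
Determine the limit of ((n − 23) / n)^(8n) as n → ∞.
lim = e^(−184)

Rewrite as (1 − 23/n)^(8n). By the standard limit (1 + x/n)^n → e^x, we have (1 − 23/n)^n → e^(−23), and raising to the 8th power gives e^(−184).
More precisely, ln[(1 − 23/n)^(8n)] = 8n · ln(1 − 23/n) = 8n · (-23/n + O(1/n^2)) = -184 + O(1/n) → -184.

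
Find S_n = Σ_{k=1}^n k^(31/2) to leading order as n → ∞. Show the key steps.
S_n ~ (2/33) · n^(33/2)

Integral comparison: Σ_{k=1}^n k^(31/2) = ∫_0^n x^(31/2) dx + O(n^(31/2)). The integral is n^(1 + 31/2) / (1 + 31/2) = n^((31+2)/2) / ((31+2)/2) = (2/33) · n^(33/2).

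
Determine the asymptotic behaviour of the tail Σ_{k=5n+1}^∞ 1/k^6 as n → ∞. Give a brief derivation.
Σ_{k>5n} 1/k^6 ~ 1/(5 · (5n)^5)

Compare to the integral: ∫_{5n}^∞ x^(−6) dx = [−x^(−5)/5]_{5n}^∞ = 1/((6−1)·(5n)^5). Euler-Maclaurin then gives
  Σ_{k>5n} 1/k^6 = ∫_{5n}^∞ dx/x^6 − 1/(2·(5n)^6) + O(1/(5n)^7).
(Equivalently this is ζ(6) − Σ_{k≤5n} 1/k^6.)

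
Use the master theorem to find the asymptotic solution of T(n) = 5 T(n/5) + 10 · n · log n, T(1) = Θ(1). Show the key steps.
T(n) = Θ(n · (log n)^2)

Here log_5 5 = 1 and f(n) = 10 · n · log n = Θ(n^(log_5 5) · (log n)^1). This is the extended Case 2 of the master theorem (f matches the critical exponent up to log factors), giving T(n) = Θ(n^(log_5 5) · (log n)^(1+1)) = Θ(n · (log n)^2).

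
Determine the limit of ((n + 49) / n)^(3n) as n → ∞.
lim = e^147

Rewrite as (1 + 49/n)^(3n). By the standard limit (1 + x/n)^n → e^x, we have (1 + 49/n)^n → e^49, and raising to the 3rd power gives e^147.
More precisely, ln[(1 + 49/n)^(3n)] = 3n · ln(1 + 49/n) = 3n · (49/n + O(1/n^2)) = 147 + O(1/n) → 147.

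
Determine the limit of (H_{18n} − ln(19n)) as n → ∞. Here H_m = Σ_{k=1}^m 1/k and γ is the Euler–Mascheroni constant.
lim = ln(18/19) + γ

By Euler-Maclaurin, H_m = ln m + γ + O(1/m). So
  H_{18n} − ln(19n) = ln(18n) + γ − ln(19n) + O(1/n)
                       = ln(18/19) + γ + O(1/n).
Hence the limit is ln(18/19) + γ.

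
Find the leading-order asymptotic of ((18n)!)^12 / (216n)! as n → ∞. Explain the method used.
((18n)!)^12/(216n)! ~ ((2π·18n)^(11/2) / sqrt(12)) · 12^(−12·18n)  →  0

Write N = 18n. Stirling: N! ~ sqrt(2π N)(N/e)^N and (12N)! ~ sqrt(2π·12N)·(12N/e)^(12N).
  (N!)^12/(12N)! ~ (2π N)^(12/2) (N/e)^(12N) / [sqrt(2π·12N) (12N/e)^(12N)]
     = (2π N)^(12/2) / sqrt(2π·12N) · (N/(12N))^(12N)
     = (2π N)^((12−1)/2) / sqrt(12) · 12^(−12N).
Since 12^12 > 1, the factor 12^(−12N) decays exponentially, so the ratio → 0. Substituting N = 18n gives the stated form.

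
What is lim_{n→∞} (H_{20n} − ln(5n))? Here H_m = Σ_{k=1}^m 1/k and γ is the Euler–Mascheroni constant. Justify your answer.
lim = ln 4 + γ

By Euler-Maclaurin, H_m = ln m + γ + O(1/m). So
  H_{20n} − ln(5n) = ln(20n) + γ − ln(5n) + O(1/n)
                       = ln(20/5) + γ + O(1/n).
Hence the limit is ln(20/5) + γ (= ln 4).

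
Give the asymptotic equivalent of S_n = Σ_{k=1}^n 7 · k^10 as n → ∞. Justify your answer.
S_n ~ 7 · n^11 / 11

By integral comparison (Euler-Maclaurin), Σ_{k=1}^n 7 · k^10 = 7 · ∫_0^n x^10 dx + O(n^10) = 7 · n^11/11 + O(n^10). (Equivalently, Faulhaber's formula gives the same leading term.)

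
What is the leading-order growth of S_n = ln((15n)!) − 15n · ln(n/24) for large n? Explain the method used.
S_n ~ 15n · (ln 360 − 1) + O(ln n)

Stirling: ln((15n)!) = 15n ln(15n) − 15n + O(ln n).
  S_n = 15n ln(15n) − 15n − 15n ln(n/24) + O(ln n)
      = 15n ln(15n) − 15n ln n + 15n ln 24 − 15n + O(ln n)
      = 15n ln 15 + 15n ln 24 − 15n + O(ln n)
      = 15n (ln 360 − 1) + O(ln n).
Numerically ln(360) − 1 ≈ 4.8861.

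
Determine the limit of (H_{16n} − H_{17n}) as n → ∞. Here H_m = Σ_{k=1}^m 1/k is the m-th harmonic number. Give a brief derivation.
lim = ln(16/17)

Euler-Maclaurin gives H_m = ln m + γ + 1/(2m) + O(1/m^2). The γ and O(1/m) terms cancel in the difference:
  H_{16n} − H_{17n} = ln(16n) − ln(17n) + O(1/n) = ln(16/17) + O(1/n).
Hence the limit is ln(16/17).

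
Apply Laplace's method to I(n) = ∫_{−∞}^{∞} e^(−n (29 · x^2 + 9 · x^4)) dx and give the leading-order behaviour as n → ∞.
I(n) ~ sqrt(π/(29n))

φ(x) = 29 · x^2 + 9 · x^4 has its unique global minimum at x* = 0 (since φ'(x) = 58x + 36x^3 = 0 only at x = 0 for real x with both coefficients positive, and φ → ∞ as |x| → ∞). At x* = 0, φ(0) = 0 and φ''(0) = 58. Laplace's method then gives
  I(n) ~ sqrt(2π / (n · φ''(0))) · e^(−n φ(0)) = sqrt(2π / (58n)) = sqrt(π/(29n)).
The 9 · x^4 term contributes only at subleading order (an O(1/n) relative correction).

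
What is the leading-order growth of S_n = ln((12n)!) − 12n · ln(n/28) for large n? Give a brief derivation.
S_n ~ 12n · (ln 336 − 1) + O(ln n)

Stirling: ln((12n)!) = 12n ln(12n) − 12n + O(ln n).
  S_n = 12n ln(12n) − 12n − 12n ln(n/28) + O(ln n)
      = 12n ln(12n) − 12n ln n + 12n ln 28 − 12n + O(ln n)
      = 12n ln 12 + 12n ln 28 − 12n + O(ln n)
      = 12n (ln 336 − 1) + O(ln n).
Numerically ln(336) − 1 ≈ 4.8171.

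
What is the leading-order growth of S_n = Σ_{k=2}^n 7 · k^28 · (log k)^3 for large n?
S_n ~ 7 · n^29 · (log n)^3 / 29

By integral comparison, S_n = ∫_1^n 7 · x^28 · (log x)^3 dx + O(n^28 · (log n)^3). For the integral, the leading term of ∫_1^n x^28 (log x)^3 dx is n^29/29 · (log n)^3 (by repeated integration by parts; each step lowers the log-exponent and produces a relatively O(1/log n) correction). Hence S_n ~ 7 · n^29 · (log n)^3 / 29.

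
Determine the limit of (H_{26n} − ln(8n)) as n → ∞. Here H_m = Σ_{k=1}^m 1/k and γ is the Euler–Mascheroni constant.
lim = ln(13/4) + γ

By Euler-Maclaurin, H_m = ln m + γ + O(1/m). So
  H_{26n} − ln(8n) = ln(26n) + γ − ln(8n) + O(1/n)
                       = ln(26/8) + γ + O(1/n).
Hence the limit is ln(26/8) + γ (= ln(13/4)).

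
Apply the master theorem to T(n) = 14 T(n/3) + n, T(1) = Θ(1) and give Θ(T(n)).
T(n) = Θ(n^(log_3 14))

Master theorem: compare f(n) = n to n^(log_3 14) where log_3 14 ≈ 2.402. Since 1 < log_3 14, we have f(n) = O(n^(log_3 14 − ε)) for some ε > 0 — Case 1. Hence T(n) = Θ(n^(log_3 14)).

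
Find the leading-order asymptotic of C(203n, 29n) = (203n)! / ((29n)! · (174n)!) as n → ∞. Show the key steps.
C(203n, 29n) ~ (823543/46656)^(29n) · sqrt(7/(12π·29n))

Write N = 29n. Apply Stirling to each factorial:
  (7N)! ~ sqrt(2π·7N) · (7N/e)^(7N),
  N! ~ sqrt(2π N) · (N/e)^N,
  (6N)! ~ sqrt(2π·6N) · (6N/e)^(6N).
The exponential factors combine to (7N)^(7N) / (N^N · (6N)^(6N)) = 7^(7N)/6^(6N) = (7^7/6^6)^N = (823543/46656)^N.
The square-root prefactors combine to sqrt(2π·7N) / (sqrt(2π N)·sqrt(2π·6N)) = sqrt(7 / (2π·6·N)) = sqrt(7/(12π·29n)).
Substituting N = 29n: C(203n, 29n) ~ (823543/46656)^(29n) · sqrt(7/(12π·29n)).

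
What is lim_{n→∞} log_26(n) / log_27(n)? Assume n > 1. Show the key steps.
lim = ln(27) / ln(26) = log_26(27)

Change of base: log_26(n) = ln n / ln 26 and log_27(n) = ln n / ln 27. The ratio is (ln n / ln 26) · (ln 27 / ln n) = ln 27 / ln 26, a constant independent of n. So the limit is ln 27 / ln 26 = log_26(27).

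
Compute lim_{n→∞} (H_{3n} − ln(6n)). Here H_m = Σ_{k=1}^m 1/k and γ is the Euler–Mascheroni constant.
lim = −ln 2 + γ

By Euler-Maclaurin, H_m = ln m + γ + O(1/m). So
  H_{3n} − ln(6n) = ln(3n) + γ − ln(6n) + O(1/n)
                       = ln(3/6) + γ + O(1/n).
Hence the limit is ln(3/6) + γ (= −ln 2).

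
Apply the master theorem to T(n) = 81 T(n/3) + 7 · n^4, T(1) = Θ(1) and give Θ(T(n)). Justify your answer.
T(n) = Θ(n^4 log n)

log_3 81 = 4, and f(n) = 7 · n^4 = Θ(n^(log_3 81)). This is Case 2 of the master theorem: T(n) = Θ(f(n) · log n) = Θ(n^4 log n).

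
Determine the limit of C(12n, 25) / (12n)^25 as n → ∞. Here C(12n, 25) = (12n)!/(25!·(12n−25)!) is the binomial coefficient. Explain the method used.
lim = 1/25! = 1/15511210043330985984000000

With N = 12n → ∞: C(N, 25) / N^25 = [N(N−1)…(N−24)] / (25! · N^25) = (1/25!) · 1 · (1 − 1/(12n)) · … · (1 − 24/(12n)). Each factor → 1 as N → ∞, so the limit is 1/25! = 1/15511210043330985984000000.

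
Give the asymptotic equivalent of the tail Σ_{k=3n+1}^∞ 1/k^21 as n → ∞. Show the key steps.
Σ_{k>3n} 1/k^21 ~ 1/(20 · (3n)^20)

Compare to the integral: ∫_{3n}^∞ x^(−21) dx = [−x^(−20)/20]_{3n}^∞ = 1/((21−1)·(3n)^20). Euler-Maclaurin then gives
  Σ_{k>3n} 1/k^21 = ∫_{3n}^∞ dx/x^21 − 1/(2·(3n)^21) + O(1/(3n)^22).
(Equivalently this is ζ(21) − Σ_{k≤3n} 1/k^21.)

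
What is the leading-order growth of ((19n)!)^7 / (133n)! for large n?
((19n)!)^7/(133n)! ~ ((2π·19n)^(6/2) / sqrt(7)) · 7^(−7·19n)  →  0

Write N = 19n. Stirling: N! ~ sqrt(2π N)(N/e)^N and (7N)! ~ sqrt(2π·7N)·(7N/e)^(7N).
  (N!)^7/(7N)! ~ (2π N)^(7/2) (N/e)^(7N) / [sqrt(2π·7N) (7N/e)^(7N)]
     = (2π N)^(7/2) / sqrt(2π·7N) · (N/(7N))^(7N)
     = (2π N)^((7−1)/2) / sqrt(7) · 7^(−7N).
Since 7^7 > 1, the factor 7^(−7N) decays exponentially, so the ratio → 0. Substituting N = 19n gives the stated form.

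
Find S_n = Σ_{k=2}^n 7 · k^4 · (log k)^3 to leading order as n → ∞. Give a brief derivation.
S_n ~ 7 · n^5 · (log n)^3 / 5

By integral comparison, S_n = ∫_1^n 7 · x^4 · (log x)^3 dx + O(n^4 · (log n)^3). For the integral, the leading term of ∫_1^n x^4 (log x)^3 dx is n^5/5 · (log n)^3 (by repeated integration by parts; each step lowers the log-exponent and produces a relatively O(1/log n) correction). Hence S_n ~ 7 · n^5 · (log n)^3 / 5.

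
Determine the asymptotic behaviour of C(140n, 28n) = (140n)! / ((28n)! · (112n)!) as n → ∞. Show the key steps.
C(140n, 28n) ~ (3125/256)^(28n) · sqrt(5/(8π·28n))

Write N = 28n. Apply Stirling to each factorial:
  (5N)! ~ sqrt(2π·5N) · (5N/e)^(5N),
  N! ~ sqrt(2π N) · (N/e)^N,
  (4N)! ~ sqrt(2π·4N) · (4N/e)^(4N).
The exponential factors combine to (5N)^(5N) / (N^N · (4N)^(4N)) = 5^(5N)/4^(4N) = (5^5/4^4)^N = (3125/256)^N.
The square-root prefactors combine to sqrt(2π·5N) / (sqrt(2π N)·sqrt(2π·4N)) = sqrt(5 / (2π·4·N)) = sqrt(5/(8π·28n)).
Substituting N = 28n: C(140n, 28n) ~ (3125/256)^(28n) · sqrt(5/(8π·28n)).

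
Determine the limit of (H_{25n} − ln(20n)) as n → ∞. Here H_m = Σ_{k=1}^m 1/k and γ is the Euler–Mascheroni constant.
lim = ln(5/4) + γ

By Euler-Maclaurin, H_m = ln m + γ + O(1/m). So
  H_{25n} − ln(20n) = ln(25n) + γ − ln(20n) + O(1/n)
                       = ln(25/20) + γ + O(1/n).
Hence the limit is ln(25/20) + γ (= ln(5/4)).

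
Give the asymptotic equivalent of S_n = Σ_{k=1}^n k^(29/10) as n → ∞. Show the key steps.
S_n ~ (10/39) · n^(39/10)

Integral comparison: Σ_{k=1}^n k^(29/10) = ∫_0^n x^(29/10) dx + O(n^(29/10)). The integral is n^(1 + 29/10) / (1 + 29/10) = n^((29+10)/10) / ((29+10)/10) = (10/39) · n^(39/10).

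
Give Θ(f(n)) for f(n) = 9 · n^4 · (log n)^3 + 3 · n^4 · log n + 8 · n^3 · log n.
f(n) ∈ Θ(n^4 · (log n)^3)

Compare the terms by growth order. For large n, n^a · (log n)^b dominates n^a' · (log n)^b' iff a > a', or (a = a' and b > b'). Ranking the 3 terms shows the dominant one is 9 · n^4 · (log n)^3. Hence f(n) ∈ Θ(n^4 · (log n)^3).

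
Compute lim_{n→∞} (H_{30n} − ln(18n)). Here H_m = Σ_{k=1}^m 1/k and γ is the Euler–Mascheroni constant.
lim = ln(5/3) + γ

By Euler-Maclaurin, H_m = ln m + γ + O(1/m). So
  H_{30n} − ln(18n) = ln(30n) + γ − ln(18n) + O(1/n)
                       = ln(30/18) + γ + O(1/n).
Hence the limit is ln(30/18) + γ (= ln(5/3)).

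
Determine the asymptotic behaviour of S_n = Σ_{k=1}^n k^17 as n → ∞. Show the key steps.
S_n ~ n^18 / 18

By integral comparison (Euler-Maclaurin), Σ_{k=1}^n k^17 = ∫_0^n x^17 dx + O(n^17) = n^18/18 + O(n^17). (Equivalently, Faulhaber's formula gives the same leading term.)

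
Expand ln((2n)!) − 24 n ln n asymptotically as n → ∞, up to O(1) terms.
ln((2n)!) − 24 n ln n = −22 n ln n + 2(ln 2 − 1) n + (1/2) ln(2π·2n) + O(1/n)

Stirling: ln((2n)!) = 2n ln(2n) − 2n + (1/2) ln(2π·2n) + O(1/n).
Expand 2n ln(2n) = 2n (ln n + ln 2) = 2n ln n + 2n ln 2.
Subtract 24n ln n: leading term is (2 − 24) n ln n = −22 n ln n. The next term is 2n ln 2 − 2n = 2(ln 2 − 1) n. Then the (1/2) ln(2π·2n) correction.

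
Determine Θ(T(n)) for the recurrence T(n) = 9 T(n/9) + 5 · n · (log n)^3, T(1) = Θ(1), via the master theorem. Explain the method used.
T(n) = Θ(n · (log n)^4)

Here log_9 9 = 1 and f(n) = 5 · n · (log n)^3 = Θ(n^(log_9 9) · (log n)^3). This is the extended Case 2 of the master theorem (f matches the critical exponent up to log factors), giving T(n) = Θ(n^(log_9 9) · (log n)^(3+1)) = Θ(n · (log n)^4).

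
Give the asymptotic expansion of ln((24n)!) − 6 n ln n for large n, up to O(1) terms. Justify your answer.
ln((24n)!) − 6 n ln n = 18 n ln n + 24(ln 24 − 1) n + (1/2) ln(2π·24n) + O(1/n)

Stirling: ln((24n)!) = 24n ln(24n) − 24n + (1/2) ln(2π·24n) + O(1/n).
Expand 24n ln(24n) = 24n (ln n + ln 24) = 24n ln n + 24n ln 24.
Subtract 6n ln n: leading term is (24 − 6) n ln n = 18 n ln n. The next term is 24n ln 24 − 24n = 24(ln 24 − 1) n. Then the (1/2) ln(2π·24n) correction.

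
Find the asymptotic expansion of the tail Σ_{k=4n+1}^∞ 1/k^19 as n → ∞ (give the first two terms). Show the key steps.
Σ_{k>4n} 1/k^19 = 1/(18 · (4n)^18) − 1/(2 · (4n)^19) + O(1/(4n)^20)

Compare to the integral: ∫_{4n}^∞ x^(−19) dx = [−x^(−18)/18]_{4n}^∞ = 1/((19−1)·(4n)^18). The Euler-Maclaurin correction adds −f(4n)/2 = −1/(2·(4n)^19). Euler-Maclaurin then gives
  Σ_{k>4n} 1/k^19 = ∫_{4n}^∞ dx/x^19 − 1/(2·(4n)^19) + O(1/(4n)^20).
(Equivalently this is ζ(19) − Σ_{k≤4n} 1/k^19.)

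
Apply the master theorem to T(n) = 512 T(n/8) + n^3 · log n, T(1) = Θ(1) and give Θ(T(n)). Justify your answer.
T(n) = Θ(n^3 · (log n)^2)

Here log_8 512 = 3 and f(n) = n^3 · log n = Θ(n^(log_8 512) · (log n)^1). This is the extended Case 2 of the master theorem (f matches the critical exponent up to log factors), giving T(n) = Θ(n^(log_8 512) · (log n)^(1+1)) = Θ(n^3 · (log n)^2).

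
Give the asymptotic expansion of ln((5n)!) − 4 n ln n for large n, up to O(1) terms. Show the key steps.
ln((5n)!) − 4 n ln n = n ln n + 5(ln 5 − 1) n + (1/2) ln(2π·5n) + O(1/n)

Stirling: ln((5n)!) = 5n ln(5n) − 5n + (1/2) ln(2π·5n) + O(1/n).
Expand 5n ln(5n) = 5n (ln n + ln 5) = 5n ln n + 5n ln 5.
Subtract 4n ln n: leading term is (5 − 4) n ln n = n ln n. The next term is 5n ln 5 − 5n = 5(ln 5 − 1) n. Then the (1/2) ln(2π·5n) correction.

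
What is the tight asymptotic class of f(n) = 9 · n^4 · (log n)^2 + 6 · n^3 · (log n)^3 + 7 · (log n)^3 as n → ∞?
f(n) ∈ Θ(n^4 · (log n)^2)

Compare the terms by growth order. For large n, n^a · (log n)^b dominates n^a' · (log n)^b' iff a > a', or (a = a' and b > b'). Ranking the 3 terms shows the dominant one is 9 · n^4 · (log n)^2. Hence f(n) ∈ Θ(n^4 · (log n)^2).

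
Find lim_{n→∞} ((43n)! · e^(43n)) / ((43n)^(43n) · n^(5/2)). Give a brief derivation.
lim = 0

Stirling: (43n)! ~ sqrt(2π·43n) · (43n/e)^(43n). Hence
  (43n)! · e^(43n) / (43n)^(43n) ~ sqrt(2π·43n).
Dividing by n^(5/2): sqrt(2π·43n) / n^(5/2) = sqrt(2π·43) · n^((1−5)/2), so the expression behaves like sqrt(2π·43) · n^((1−5)/2) → 0.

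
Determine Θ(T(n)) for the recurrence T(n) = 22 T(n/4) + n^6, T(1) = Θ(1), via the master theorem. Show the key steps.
T(n) = Θ(n^6)

log_4 22 ≈ 2.230. f(n) = n^6 dominates n^(log_4 22) since 6 > 2.230, and the regularity condition a·f(n/b) = 22·(n/4)^6 = (22/4096)·n^6 ≤ c·f(n) holds with c = 22/4096 ≈ 0.00537 < 1. So this is Case 3: T(n) = Θ(f(n)) = Θ(n^6).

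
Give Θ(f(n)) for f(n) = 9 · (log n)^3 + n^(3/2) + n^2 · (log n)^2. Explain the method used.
f(n) ∈ Θ(n^2 · (log n)^2)

Compare the terms by growth order. For large n, n^a · (log n)^b dominates n^a' · (log n)^b' iff a > a', or (a = a' and b > b'). Ranking the 3 terms shows the dominant one is n^2 · (log n)^2. Hence f(n) ∈ Θ(n^2 · (log n)^2).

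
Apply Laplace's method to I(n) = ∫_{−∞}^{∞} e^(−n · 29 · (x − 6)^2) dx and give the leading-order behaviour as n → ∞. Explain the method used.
I(n) = sqrt(π/(29n))

Here φ(x) = 29 · (x − 6)^2 has its unique minimum at x* = 6 with φ(x*) = 0 and φ''(x*) = 58. Laplace's method gives
  I(n) ~ e^(−n φ(x*)) · sqrt(2π / (n · φ''(x*))) = sqrt(2π / (58n)) = sqrt(π/(29n)).
This is exact: substituting u = (x − 6)·sqrt(29n) gives I(n) = (1/sqrt(29n)) ∫_{−∞}^{∞} e^(−u^2) du = sqrt(π/(29n)).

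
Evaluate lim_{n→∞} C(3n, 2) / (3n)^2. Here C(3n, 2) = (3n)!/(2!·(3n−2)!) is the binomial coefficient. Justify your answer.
lim = 1/2! = 1/2

With N = 3n → ∞: C(N, 2) / N^2 = [N(N−1)…(N−1)] / (2! · N^2) = (1/2!) · 1 · (1 − 1/(3n)). Each factor → 1 as N → ∞, so the limit is 1/2! = 1/2.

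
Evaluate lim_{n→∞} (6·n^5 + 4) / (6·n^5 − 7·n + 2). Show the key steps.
lim = 6/6 = 1

For large n the leading n^5 terms dominate both numerator and denominator. Dividing top and bottom by n^5, every other term tends to 0, leaving 6/6 = 1.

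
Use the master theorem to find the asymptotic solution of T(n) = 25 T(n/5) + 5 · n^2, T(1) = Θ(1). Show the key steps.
T(n) = Θ(n^2 log n)

log_5 25 = 2, and f(n) = 5 · n^2 = Θ(n^(log_5 25)). This is Case 2 of the master theorem: T(n) = Θ(f(n) · log n) = Θ(n^2 log n).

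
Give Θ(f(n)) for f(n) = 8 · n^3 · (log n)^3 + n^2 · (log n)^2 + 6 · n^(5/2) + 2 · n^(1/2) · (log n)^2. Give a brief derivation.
f(n) ∈ Θ(n^3 · (log n)^3)

Compare the terms by growth order. For large n, n^a · (log n)^b dominates n^a' · (log n)^b' iff a > a', or (a = a' and b > b'). Ranking the 4 terms shows the dominant one is 8 · n^3 · (log n)^3. Hence f(n) ∈ Θ(n^3 · (log n)^3).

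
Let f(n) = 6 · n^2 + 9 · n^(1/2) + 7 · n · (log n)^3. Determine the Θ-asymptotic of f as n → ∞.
f(n) ∈ Θ(n^2)

Compare the terms by growth order. For large n, n^a · (log n)^b dominates n^a' · (log n)^b' iff a > a', or (a = a' and b > b'). Ranking the 3 terms shows the dominant one is 6 · n^2. Hence f(n) ∈ Θ(n^2).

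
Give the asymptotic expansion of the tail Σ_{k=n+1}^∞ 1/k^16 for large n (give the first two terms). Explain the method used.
Σ_{k>n} 1/k^16 = 1/(15 · n^15) − 1/(2 · n^16) + O(1/n^17)

Compare to the integral: ∫_{n}^∞ x^(−16) dx = [−x^(−15)/15]_{n}^∞ = 1/((16−1)·n^15). The Euler-Maclaurin correction adds −f(n)/2 = −1/(2·n^16). Euler-Maclaurin then gives
  Σ_{k>n} 1/k^16 = ∫_{n}^∞ dx/x^16 − 1/(2·n^16) + O(1/n^17).
(Equivalently this is ζ(16) − Σ_{k≤n} 1/k^16.)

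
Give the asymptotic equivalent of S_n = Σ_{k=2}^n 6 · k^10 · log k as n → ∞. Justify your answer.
S_n ~ 6 · n^11 log n / 11 − 6 · n^11 / 121

By integral comparison, S_n = ∫_1^n 6 · x^10 · log x dx + O(n^10 · log n). For the integral, ∫ x^10 log x dx = n^11 log n / 11 − n^11/121 (integration by parts). Hence S_n ~ 6 · n^11 log n / 11 − 6 · n^11 / 121.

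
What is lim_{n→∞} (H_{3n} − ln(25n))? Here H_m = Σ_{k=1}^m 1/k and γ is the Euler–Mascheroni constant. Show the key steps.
lim = ln(3/25) + γ

By Euler-Maclaurin, H_m = ln m + γ + O(1/m). So
  H_{3n} − ln(25n) = ln(3n) + γ − ln(25n) + O(1/n)
                       = ln(3/25) + γ + O(1/n).
Hence the limit is ln(3/25) + γ.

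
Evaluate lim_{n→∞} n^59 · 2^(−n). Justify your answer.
lim = 0

Exponentials with base > 1 dominate every fixed polynomial: for any fixed c, n^c / 2^n → 0 as n → ∞ (e.g. by the ratio test, or by writing 2^n = e^(n ln 2) and noting e^(n ln 2) / n^c → ∞). Hence n^59 · 2^(−n) = n^59 / 2^n → 0.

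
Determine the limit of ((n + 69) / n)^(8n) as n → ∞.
lim = e^552

Rewrite as (1 + 69/n)^(8n). By the standard limit (1 + x/n)^n → e^x, we have (1 + 69/n)^n → e^69, and raising to the 8th power gives e^552.
More precisely, ln[(1 + 69/n)^(8n)] = 8n · ln(1 + 69/n) = 8n · (69/n + O(1/n^2)) = 552 + O(1/n) → 552.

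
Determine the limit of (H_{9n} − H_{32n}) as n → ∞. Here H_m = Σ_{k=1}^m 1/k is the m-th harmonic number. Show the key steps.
lim = ln(9/32)

Euler-Maclaurin gives H_m = ln m + γ + 1/(2m) + O(1/m^2). The γ and O(1/m) terms cancel in the difference:
  H_{9n} − H_{32n} = ln(9n) − ln(32n) + O(1/n) = ln(9/32) + O(1/n).
Hence the limit is ln(9/32).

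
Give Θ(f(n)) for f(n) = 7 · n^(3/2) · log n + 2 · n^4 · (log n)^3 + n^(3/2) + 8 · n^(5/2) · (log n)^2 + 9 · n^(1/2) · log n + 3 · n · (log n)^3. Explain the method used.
f(n) ∈ Θ(n^4 · (log n)^3)

Compare the terms by growth order. For large n, n^a · (log n)^b dominates n^a' · (log n)^b' iff a > a', or (a = a' and b > b'). Ranking the 6 terms shows the dominant one is 2 · n^4 · (log n)^3. Hence f(n) ∈ Θ(n^4 · (log n)^3).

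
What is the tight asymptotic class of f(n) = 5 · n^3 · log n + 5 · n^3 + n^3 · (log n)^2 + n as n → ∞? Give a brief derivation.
f(n) ∈ Θ(n^3 · (log n)^2)

Compare the terms by growth order. For large n, n^a · (log n)^b dominates n^a' · (log n)^b' iff a > a', or (a = a' and b > b'). Ranking the 4 terms shows the dominant one is n^3 · (log n)^2. Hence f(n) ∈ Θ(n^3 · (log n)^2).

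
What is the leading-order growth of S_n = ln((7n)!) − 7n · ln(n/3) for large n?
S_n ~ 7n · (ln 21 − 1) + O(ln n)

Stirling: ln((7n)!) = 7n ln(7n) − 7n + O(ln n).
  S_n = 7n ln(7n) − 7n − 7n ln(n/3) + O(ln n)
      = 7n ln(7n) − 7n ln n + 7n ln 3 − 7n + O(ln n)
      = 7n ln 7 + 7n ln 3 − 7n + O(ln n)
      = 7n (ln 21 − 1) + O(ln n).
Numerically ln(21) − 1 ≈ 2.0445.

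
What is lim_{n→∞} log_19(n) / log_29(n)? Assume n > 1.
lim = ln(29) / ln(19) = log_19(29)

Change of base: log_19(n) = ln n / ln 19 and log_29(n) = ln n / ln 29. The ratio is (ln n / ln 19) · (ln 29 / ln n) = ln 29 / ln 19, a constant independent of n. So the limit is ln 29 / ln 19 = log_19(29).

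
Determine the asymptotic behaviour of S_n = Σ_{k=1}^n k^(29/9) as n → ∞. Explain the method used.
S_n ~ (9/38) · n^(38/9)

Integral comparison: Σ_{k=1}^n k^(29/9) = ∫_0^n x^(29/9) dx + O(n^(29/9)). The integral is n^(1 + 29/9) / (1 + 29/9) = n^((29+9)/9) / ((29+9)/9) = (9/38) · n^(38/9).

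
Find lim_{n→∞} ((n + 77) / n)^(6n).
lim = e^462

Rewrite as (1 + 77/n)^(6n). By the standard limit (1 + x/n)^n → e^x, we have (1 + 77/n)^n → e^77, and raising to the 6th power gives e^462.
More precisely, ln[(1 + 77/n)^(6n)] = 6n · ln(1 + 77/n) = 6n · (77/n + O(1/n^2)) = 462 + O(1/n) → 462.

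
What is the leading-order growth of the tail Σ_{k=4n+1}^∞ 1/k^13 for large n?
Σ_{k>4n} 1/k^13 ~ 1/(12 · (4n)^12)

Compare to the integral: ∫_{4n}^∞ x^(−13) dx = [−x^(−12)/12]_{4n}^∞ = 1/((13−1)·(4n)^12). Euler-Maclaurin then gives
  Σ_{k>4n} 1/k^13 = ∫_{4n}^∞ dx/x^13 − 1/(2·(4n)^13) + O(1/(4n)^14).
(Equivalently this is ζ(13) − Σ_{k≤4n} 1/k^13.)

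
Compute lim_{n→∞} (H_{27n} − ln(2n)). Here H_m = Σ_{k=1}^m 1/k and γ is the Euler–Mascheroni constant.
lim = ln(27/2) + γ

By Euler-Maclaurin, H_m = ln m + γ + O(1/m). So
  H_{27n} − ln(2n) = ln(27n) + γ − ln(2n) + O(1/n)
                       = ln(27/2) + γ + O(1/n).
Hence the limit is ln(27/2) + γ.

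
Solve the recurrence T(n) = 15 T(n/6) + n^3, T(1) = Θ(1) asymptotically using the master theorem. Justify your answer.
T(n) = Θ(n^3)

log_6 15 ≈ 1.511. f(n) = n^3 dominates n^(log_6 15) since 3 > 1.511, and the regularity condition a·f(n/b) = 15·(n/6)^3 = (15/216)·n^3 ≤ c·f(n) holds with c = 15/216 ≈ 0.0694 < 1. So this is Case 3: T(n) = Θ(f(n)) = Θ(n^3).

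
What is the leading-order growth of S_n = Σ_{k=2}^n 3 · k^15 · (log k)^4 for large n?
S_n ~ 3 · n^16 · (log n)^4 / 16

By integral comparison, S_n = ∫_1^n 3 · x^15 · (log x)^4 dx + O(n^15 · (log n)^4). For the integral, the leading term of ∫_1^n x^15 (log x)^4 dx is n^16/16 · (log n)^4 (by repeated integration by parts; each step lowers the log-exponent and produces a relatively O(1/log n) correction). Hence S_n ~ 3 · n^16 · (log n)^4 / 16.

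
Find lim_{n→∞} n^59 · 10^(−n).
lim = 0

Exponentials with base > 1 dominate every fixed polynomial: for any fixed c, n^c / 10^n → 0 as n → ∞ (e.g. by the ratio test, or by writing 10^n = e^(n ln 10) and noting e^(n ln 10) / n^c → ∞). Hence n^59 · 10^(−n) = n^59 / 10^n → 0.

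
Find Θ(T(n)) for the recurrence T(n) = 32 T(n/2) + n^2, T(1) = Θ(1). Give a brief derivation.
T(n) = Θ(n^5)

Master theorem: compare f(n) = n^2 to n^(log_2 32) where log_2 32 = 5. Since 2 < log_2 32, we have f(n) = O(n^(log_2 32 − ε)) for some ε > 0 — Case 1. Hence T(n) = Θ(n^(log_2 32)) = Θ(n^5).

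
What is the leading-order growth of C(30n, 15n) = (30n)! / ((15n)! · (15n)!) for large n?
C(30n, 15n) ~ (4)^(15n) · sqrt(1/(π·15n))

Write N = 15n. Apply Stirling to each factorial:
  (2N)! ~ sqrt(2π·2N) · (2N/e)^(2N),
  N! ~ sqrt(2π N) · (N/e)^N,
  (1N)! ~ sqrt(2π·1N) · (1N/e)^(1N).
The exponential factors combine to (2N)^(2N) / (N^N · (1N)^(1N)) = 2^(2N)/1^(1N) = (2^2/1^1)^N = (4)^N.
The square-root prefactors combine to sqrt(2π·2N) / (sqrt(2π N)·sqrt(2π·1N)) = sqrt(2 / (2π·1·N)) = sqrt(1/(π·15n)).
Substituting N = 15n: C(30n, 15n) ~ (4)^(15n) · sqrt(1/(π·15n)).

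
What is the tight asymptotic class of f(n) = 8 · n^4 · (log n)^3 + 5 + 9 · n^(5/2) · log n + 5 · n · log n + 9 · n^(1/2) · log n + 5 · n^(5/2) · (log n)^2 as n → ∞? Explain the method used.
f(n) ∈ Θ(n^4 · (log n)^3)

Compare the terms by growth order. For large n, n^a · (log n)^b dominates n^a' · (log n)^b' iff a > a', or (a = a' and b > b'). Ranking the 6 terms shows the dominant one is 8 · n^4 · (log n)^3. Hence f(n) ∈ Θ(n^4 · (log n)^3).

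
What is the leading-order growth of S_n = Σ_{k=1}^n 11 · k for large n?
S_n ~ 11 · n^2 / 2

By integral comparison (Euler-Maclaurin), Σ_{k=1}^n 11 · k = 11 · ∫_0^n x^1 dx + O(n) = 11 · n^2/2 + O(n). (Equivalently, Faulhaber's formula gives the same leading term.)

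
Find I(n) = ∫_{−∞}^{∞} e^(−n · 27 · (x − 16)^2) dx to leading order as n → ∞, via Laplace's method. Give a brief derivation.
I(n) = sqrt(π/(27n))

Here φ(x) = 27 · (x − 16)^2 has its unique minimum at x* = 16 with φ(x*) = 0 and φ''(x*) = 54. Laplace's method gives
  I(n) ~ e^(−n φ(x*)) · sqrt(2π / (n · φ''(x*))) = sqrt(2π / (54n)) = sqrt(π/(27n)).
This is exact: substituting u = (x − 16)·sqrt(27n) gives I(n) = (1/sqrt(27n)) ∫_{−∞}^{∞} e^(−u^2) du = sqrt(π/(27n)).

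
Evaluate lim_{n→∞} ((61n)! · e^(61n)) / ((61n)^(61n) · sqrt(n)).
lim = sqrt(2π·61)

Stirling: (61n)! ~ sqrt(2π·61n) · (61n/e)^(61n). Hence
  (61n)! · e^(61n) / (61n)^(61n) ~ sqrt(2π·61n).
Dividing by sqrt(n): sqrt(2π·61n) / sqrt(n) = sqrt(2π·61) · n^((1−1)/2), so the limit is sqrt(2π·61).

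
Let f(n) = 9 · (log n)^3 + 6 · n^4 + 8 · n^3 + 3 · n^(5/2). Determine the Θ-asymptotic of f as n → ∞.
f(n) ∈ Θ(n^4)

Compare the terms by growth order. For large n, n^a · (log n)^b dominates n^a' · (log n)^b' iff a > a', or (a = a' and b > b'). Ranking the 4 terms shows the dominant one is 6 · n^4. Hence f(n) ∈ Θ(n^4).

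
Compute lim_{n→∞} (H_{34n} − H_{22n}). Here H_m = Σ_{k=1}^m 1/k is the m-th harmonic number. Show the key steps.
lim = ln(34/22) = ln(17/11)

Euler-Maclaurin gives H_m = ln m + γ + 1/(2m) + O(1/m^2). The γ and O(1/m) terms cancel in the difference:
  H_{34n} − H_{22n} = ln(34n) − ln(22n) + O(1/n) = ln(34/22) + O(1/n).
Hence the limit is ln(34/22) = ln(17/11).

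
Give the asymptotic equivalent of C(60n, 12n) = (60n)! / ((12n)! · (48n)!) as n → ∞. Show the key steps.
C(60n, 12n) ~ (3125/256)^(12n) · sqrt(5/(8π·12n))

Write N = 12n. Apply Stirling to each factorial:
  (5N)! ~ sqrt(2π·5N) · (5N/e)^(5N),
  N! ~ sqrt(2π N) · (N/e)^N,
  (4N)! ~ sqrt(2π·4N) · (4N/e)^(4N).
The exponential factors combine to (5N)^(5N) / (N^N · (4N)^(4N)) = 5^(5N)/4^(4N) = (5^5/4^4)^N = (3125/256)^N.
The square-root prefactors combine to sqrt(2π·5N) / (sqrt(2π N)·sqrt(2π·4N)) = sqrt(5 / (2π·4·N)) = sqrt(5/(8π·12n)).
Substituting N = 12n: C(60n, 12n) ~ (3125/256)^(12n) · sqrt(5/(8π·12n)).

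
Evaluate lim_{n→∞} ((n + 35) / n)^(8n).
lim = e^280

Rewrite as (1 + 35/n)^(8n). By the standard limit (1 + x/n)^n → e^x, we have (1 + 35/n)^n → e^35, and raising to the 8th power gives e^280.
More precisely, ln[(1 + 35/n)^(8n)] = 8n · ln(1 + 35/n) = 8n · (35/n + O(1/n^2)) = 280 + O(1/n) → 280.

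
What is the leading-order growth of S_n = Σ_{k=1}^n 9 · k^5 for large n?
S_n ~ 3 · n^6 / 2

By integral comparison (Euler-Maclaurin), Σ_{k=1}^n 9 · k^5 = 9 · ∫_0^n x^5 dx + O(n^5) = 9 · n^6/6 = 3 · n^6 / 2 + O(n^5). (Equivalently, Faulhaber's formula gives the same leading term.)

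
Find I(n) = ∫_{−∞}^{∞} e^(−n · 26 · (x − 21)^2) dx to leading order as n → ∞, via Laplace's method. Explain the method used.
I(n) = sqrt(π/(26n))

Here φ(x) = 26 · (x − 21)^2 has its unique minimum at x* = 21 with φ(x*) = 0 and φ''(x*) = 52. Laplace's method gives
  I(n) ~ e^(−n φ(x*)) · sqrt(2π / (n · φ''(x*))) = sqrt(2π / (52n)) = sqrt(π/(26n)).
This is exact: substituting u = (x − 21)·sqrt(26n) gives I(n) = (1/sqrt(26n)) ∫_{−∞}^{∞} e^(−u^2) du = sqrt(π/(26n)).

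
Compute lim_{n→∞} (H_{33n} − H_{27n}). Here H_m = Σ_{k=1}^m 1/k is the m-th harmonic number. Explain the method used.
lim = ln(33/27) = ln(11/9)

Euler-Maclaurin gives H_m = ln m + γ + 1/(2m) + O(1/m^2). The γ and O(1/m) terms cancel in the difference:
  H_{33n} − H_{27n} = ln(33n) − ln(27n) + O(1/n) = ln(33/27) + O(1/n).
Hence the limit is ln(33/27) = ln(11/9).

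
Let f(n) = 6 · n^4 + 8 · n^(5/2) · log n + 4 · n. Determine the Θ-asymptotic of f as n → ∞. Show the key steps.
f(n) ∈ Θ(n^4)

Compare the terms by growth order. For large n, n^a · (log n)^b dominates n^a' · (log n)^b' iff a > a', or (a = a' and b > b'). Ranking the 3 terms shows the dominant one is 6 · n^4. Hence f(n) ∈ Θ(n^4).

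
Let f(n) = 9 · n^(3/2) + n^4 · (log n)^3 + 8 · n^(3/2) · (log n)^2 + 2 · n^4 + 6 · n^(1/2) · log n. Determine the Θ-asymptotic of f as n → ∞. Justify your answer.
f(n) ∈ Θ(n^4 · (log n)^3)

Compare the terms by growth order. For large n, n^a · (log n)^b dominates n^a' · (log n)^b' iff a > a', or (a = a' and b > b'). Ranking the 5 terms shows the dominant one is n^4 · (log n)^3. Hence f(n) ∈ Θ(n^4 · (log n)^3).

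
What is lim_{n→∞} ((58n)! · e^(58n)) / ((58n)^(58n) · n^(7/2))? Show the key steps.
lim = 0

Stirling: (58n)! ~ sqrt(2π·58n) · (58n/e)^(58n). Hence
  (58n)! · e^(58n) / (58n)^(58n) ~ sqrt(2π·58n).
Dividing by n^(7/2): sqrt(2π·58n) / n^(7/2) = sqrt(2π·58) · n^((1−7)/2), so the expression behaves like sqrt(2π·58) · n^((1−7)/2) → 0.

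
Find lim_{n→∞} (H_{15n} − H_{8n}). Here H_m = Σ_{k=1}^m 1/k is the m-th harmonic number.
lim = ln(15/8)

Euler-Maclaurin gives H_m = ln m + γ + 1/(2m) + O(1/m^2). The γ and O(1/m) terms cancel in the difference:
  H_{15n} − H_{8n} = ln(15n) − ln(8n) + O(1/n) = ln(15/8) + O(1/n).
Hence the limit is ln(15/8).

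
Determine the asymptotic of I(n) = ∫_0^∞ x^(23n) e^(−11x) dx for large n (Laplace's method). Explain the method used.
I(n) ~ (sqrt(2π·23n) / 11) · (23n/(11e))^(23n)

Write the integrand as exp(23n ln x − 11x) and set f(x) = 23n ln x − 11x. Then f'(x) = 23n/x − 11 = 0 at x* = 23n/11, and f''(x*) = −23n/x*^2 = −11^2/(23n). Laplace's method (interior maximum) gives
  I(n) ~ e^(f(x*)) · sqrt(2π / |f''(x*)|)
        = exp(23n ln(23n/11) − 23n) · sqrt(2π · 23n / 11^2)
        = (23n/11)^(23n) e^(−23n) · sqrt(2π·23n) / 11
        = (sqrt(2π·23n) / 11) · (23n/(11e))^(23n).
This matches Γ(23n+1)/11^(23n+1) with Stirling applied to Γ.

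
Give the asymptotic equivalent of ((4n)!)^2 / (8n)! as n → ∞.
((4n)!)^2/(8n)! ~ ((2π·4n)^(1/2) / sqrt(2)) · 2^(−2·4n)  →  0

Write N = 4n. Stirling: N! ~ sqrt(2π N)(N/e)^N and (2N)! ~ sqrt(2π·2N)·(2N/e)^(2N).
  (N!)^2/(2N)! ~ (2π N)^(2/2) (N/e)^(2N) / [sqrt(2π·2N) (2N/e)^(2N)]
     = (2π N)^(2/2) / sqrt(2π·2N) · (N/(2N))^(2N)
     = (2π N)^((2−1)/2) / sqrt(2) · 2^(−2N).
Since 2^2 > 1, the factor 2^(−2N) decays exponentially, so the ratio → 0. Substituting N = 4n gives the stated form.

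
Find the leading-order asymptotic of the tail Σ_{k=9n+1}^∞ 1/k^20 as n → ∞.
Σ_{k>9n} 1/k^20 ~ 1/(19 · (9n)^19)

Compare to the integral: ∫_{9n}^∞ x^(−20) dx = [−x^(−19)/19]_{9n}^∞ = 1/((20−1)·(9n)^19). Euler-Maclaurin then gives
  Σ_{k>9n} 1/k^20 = ∫_{9n}^∞ dx/x^20 − 1/(2·(9n)^20) + O(1/(9n)^21).
(Equivalently this is ζ(20) − Σ_{k≤9n} 1/k^20.)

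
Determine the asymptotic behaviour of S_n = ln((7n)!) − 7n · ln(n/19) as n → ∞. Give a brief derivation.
S_n ~ 7n · (ln 133 − 1) + O(ln n)

Stirling: ln((7n)!) = 7n ln(7n) − 7n + O(ln n).
  S_n = 7n ln(7n) − 7n − 7n ln(n/19) + O(ln n)
      = 7n ln(7n) − 7n ln n + 7n ln 19 − 7n + O(ln n)
      = 7n ln 7 + 7n ln 19 − 7n + O(ln n)
      = 7n (ln 133 − 1) + O(ln n).
Numerically ln(133) − 1 ≈ 3.8903.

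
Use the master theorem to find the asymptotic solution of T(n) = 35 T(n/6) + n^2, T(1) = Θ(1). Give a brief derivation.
T(n) = Θ(n^2)

log_6 35 ≈ 1.984. f(n) = n^2 dominates n^(log_6 35) since 2 > 1.984, and the regularity condition a·f(n/b) = 35·(n/6)^2 = (35/36)·n^2 ≤ c·f(n) holds with c = 35/36 ≈ 0.972 < 1. So this is Case 3: T(n) = Θ(f(n)) = Θ(n^2).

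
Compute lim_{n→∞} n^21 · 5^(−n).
lim = 0

Exponentials with base > 1 dominate every fixed polynomial: for any fixed c, n^c / 5^n → 0 as n → ∞ (e.g. by the ratio test, or by writing 5^n = e^(n ln 5) and noting e^(n ln 5) / n^c → ∞). Hence n^21 · 5^(−n) = n^21 / 5^n → 0.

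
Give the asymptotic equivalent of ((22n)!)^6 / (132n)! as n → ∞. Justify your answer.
((22n)!)^6/(132n)! ~ ((2π·22n)^(5/2) / sqrt(6)) · 6^(−6·22n)  →  0

Write N = 22n. Stirling: N! ~ sqrt(2π N)(N/e)^N and (6N)! ~ sqrt(2π·6N)·(6N/e)^(6N).
  (N!)^6/(6N)! ~ (2π N)^(6/2) (N/e)^(6N) / [sqrt(2π·6N) (6N/e)^(6N)]
     = (2π N)^(6/2) / sqrt(2π·6N) · (N/(6N))^(6N)
     = (2π N)^((6−1)/2) / sqrt(6) · 6^(−6N).
Since 6^6 > 1, the factor 6^(−6N) decays exponentially, so the ratio → 0. Substituting N = 22n gives the stated form.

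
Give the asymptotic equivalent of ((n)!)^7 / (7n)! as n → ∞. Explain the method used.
((n)!)^7/(7n)! ~ ((2π·n)^(6/2) / sqrt(7)) · 7^(−7·n)  →  0

Write N = n. Stirling: N! ~ sqrt(2π N)(N/e)^N and (7N)! ~ sqrt(2π·7N)·(7N/e)^(7N).
  (N!)^7/(7N)! ~ (2π N)^(7/2) (N/e)^(7N) / [sqrt(2π·7N) (7N/e)^(7N)]
     = (2π N)^(7/2) / sqrt(2π·7N) · (N/(7N))^(7N)
     = (2π N)^((7−1)/2) / sqrt(7) · 7^(−7N).
Since 7^7 > 1, the factor 7^(−7N) decays exponentially, so the ratio → 0. Substituting N = n gives the stated form.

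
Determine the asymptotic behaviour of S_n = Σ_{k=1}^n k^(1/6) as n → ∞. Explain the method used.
S_n ~ (6/7) · n^(7/6)

Integral comparison: Σ_{k=1}^n k^(1/6) = ∫_0^n x^(1/6) dx + O(n^(1/6)). The integral is n^(1 + 1/6) / (1 + 1/6) = n^((1+6)/6) / ((1+6)/6) = (6/7) · n^(7/6).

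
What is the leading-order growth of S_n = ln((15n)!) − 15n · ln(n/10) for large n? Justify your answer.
S_n ~ 15n · (ln 150 − 1) + O(ln n)

Stirling: ln((15n)!) = 15n ln(15n) − 15n + O(ln n).
  S_n = 15n ln(15n) − 15n − 15n ln(n/10) + O(ln n)
      = 15n ln(15n) − 15n ln n + 15n ln 10 − 15n + O(ln n)
      = 15n ln 15 + 15n ln 10 − 15n + O(ln n)
      = 15n (ln 150 − 1) + O(ln n).
Numerically ln(150) − 1 ≈ 4.0106.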